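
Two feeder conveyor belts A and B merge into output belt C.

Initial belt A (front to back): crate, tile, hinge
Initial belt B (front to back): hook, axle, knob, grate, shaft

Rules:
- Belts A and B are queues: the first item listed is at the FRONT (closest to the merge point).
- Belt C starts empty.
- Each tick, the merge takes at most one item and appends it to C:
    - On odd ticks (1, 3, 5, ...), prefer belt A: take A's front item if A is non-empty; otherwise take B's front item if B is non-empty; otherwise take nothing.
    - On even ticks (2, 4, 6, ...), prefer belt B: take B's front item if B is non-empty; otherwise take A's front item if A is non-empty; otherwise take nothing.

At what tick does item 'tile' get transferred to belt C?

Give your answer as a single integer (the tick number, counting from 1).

Answer: 3

Derivation:
Tick 1: prefer A, take crate from A; A=[tile,hinge] B=[hook,axle,knob,grate,shaft] C=[crate]
Tick 2: prefer B, take hook from B; A=[tile,hinge] B=[axle,knob,grate,shaft] C=[crate,hook]
Tick 3: prefer A, take tile from A; A=[hinge] B=[axle,knob,grate,shaft] C=[crate,hook,tile]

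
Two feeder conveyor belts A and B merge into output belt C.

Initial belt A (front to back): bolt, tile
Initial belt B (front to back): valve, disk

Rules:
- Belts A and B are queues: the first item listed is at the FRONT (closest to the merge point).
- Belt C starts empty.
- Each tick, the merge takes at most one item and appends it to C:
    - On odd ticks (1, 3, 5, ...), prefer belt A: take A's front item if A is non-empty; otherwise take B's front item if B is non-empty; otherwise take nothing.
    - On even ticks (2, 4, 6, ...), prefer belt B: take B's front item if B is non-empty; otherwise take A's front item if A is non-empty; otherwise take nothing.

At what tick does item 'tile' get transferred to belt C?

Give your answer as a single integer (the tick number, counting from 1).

Answer: 3

Derivation:
Tick 1: prefer A, take bolt from A; A=[tile] B=[valve,disk] C=[bolt]
Tick 2: prefer B, take valve from B; A=[tile] B=[disk] C=[bolt,valve]
Tick 3: prefer A, take tile from A; A=[-] B=[disk] C=[bolt,valve,tile]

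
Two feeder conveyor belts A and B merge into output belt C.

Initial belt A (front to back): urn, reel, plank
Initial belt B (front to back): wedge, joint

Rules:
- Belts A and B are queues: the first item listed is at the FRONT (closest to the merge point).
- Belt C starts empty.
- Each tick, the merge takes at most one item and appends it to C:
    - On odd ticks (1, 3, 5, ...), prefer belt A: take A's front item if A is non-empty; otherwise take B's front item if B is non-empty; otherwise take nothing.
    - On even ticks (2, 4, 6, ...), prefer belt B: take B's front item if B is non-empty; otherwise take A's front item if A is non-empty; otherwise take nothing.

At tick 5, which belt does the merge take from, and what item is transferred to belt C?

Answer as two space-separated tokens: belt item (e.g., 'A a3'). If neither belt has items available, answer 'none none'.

Answer: A plank

Derivation:
Tick 1: prefer A, take urn from A; A=[reel,plank] B=[wedge,joint] C=[urn]
Tick 2: prefer B, take wedge from B; A=[reel,plank] B=[joint] C=[urn,wedge]
Tick 3: prefer A, take reel from A; A=[plank] B=[joint] C=[urn,wedge,reel]
Tick 4: prefer B, take joint from B; A=[plank] B=[-] C=[urn,wedge,reel,joint]
Tick 5: prefer A, take plank from A; A=[-] B=[-] C=[urn,wedge,reel,joint,plank]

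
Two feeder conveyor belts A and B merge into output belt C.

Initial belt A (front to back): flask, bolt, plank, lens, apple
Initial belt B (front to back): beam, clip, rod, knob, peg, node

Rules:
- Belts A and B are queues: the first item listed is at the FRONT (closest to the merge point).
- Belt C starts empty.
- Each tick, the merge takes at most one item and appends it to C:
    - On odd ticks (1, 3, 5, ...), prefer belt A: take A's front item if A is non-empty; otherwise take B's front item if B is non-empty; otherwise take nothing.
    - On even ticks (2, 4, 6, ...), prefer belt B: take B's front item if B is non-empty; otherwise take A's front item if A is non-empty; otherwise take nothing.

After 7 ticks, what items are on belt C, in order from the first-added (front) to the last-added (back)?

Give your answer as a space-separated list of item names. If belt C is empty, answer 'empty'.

Tick 1: prefer A, take flask from A; A=[bolt,plank,lens,apple] B=[beam,clip,rod,knob,peg,node] C=[flask]
Tick 2: prefer B, take beam from B; A=[bolt,plank,lens,apple] B=[clip,rod,knob,peg,node] C=[flask,beam]
Tick 3: prefer A, take bolt from A; A=[plank,lens,apple] B=[clip,rod,knob,peg,node] C=[flask,beam,bolt]
Tick 4: prefer B, take clip from B; A=[plank,lens,apple] B=[rod,knob,peg,node] C=[flask,beam,bolt,clip]
Tick 5: prefer A, take plank from A; A=[lens,apple] B=[rod,knob,peg,node] C=[flask,beam,bolt,clip,plank]
Tick 6: prefer B, take rod from B; A=[lens,apple] B=[knob,peg,node] C=[flask,beam,bolt,clip,plank,rod]
Tick 7: prefer A, take lens from A; A=[apple] B=[knob,peg,node] C=[flask,beam,bolt,clip,plank,rod,lens]

Answer: flask beam bolt clip plank rod lens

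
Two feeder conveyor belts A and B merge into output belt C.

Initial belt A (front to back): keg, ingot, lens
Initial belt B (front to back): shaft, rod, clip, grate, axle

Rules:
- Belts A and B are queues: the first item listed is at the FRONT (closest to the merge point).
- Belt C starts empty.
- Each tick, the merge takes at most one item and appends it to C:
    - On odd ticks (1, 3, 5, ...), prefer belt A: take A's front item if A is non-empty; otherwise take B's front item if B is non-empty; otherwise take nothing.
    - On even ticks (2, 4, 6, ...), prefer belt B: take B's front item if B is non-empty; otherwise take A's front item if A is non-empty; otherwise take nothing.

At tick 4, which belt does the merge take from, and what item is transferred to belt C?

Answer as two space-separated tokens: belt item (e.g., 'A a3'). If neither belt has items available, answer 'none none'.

Tick 1: prefer A, take keg from A; A=[ingot,lens] B=[shaft,rod,clip,grate,axle] C=[keg]
Tick 2: prefer B, take shaft from B; A=[ingot,lens] B=[rod,clip,grate,axle] C=[keg,shaft]
Tick 3: prefer A, take ingot from A; A=[lens] B=[rod,clip,grate,axle] C=[keg,shaft,ingot]
Tick 4: prefer B, take rod from B; A=[lens] B=[clip,grate,axle] C=[keg,shaft,ingot,rod]

Answer: B rod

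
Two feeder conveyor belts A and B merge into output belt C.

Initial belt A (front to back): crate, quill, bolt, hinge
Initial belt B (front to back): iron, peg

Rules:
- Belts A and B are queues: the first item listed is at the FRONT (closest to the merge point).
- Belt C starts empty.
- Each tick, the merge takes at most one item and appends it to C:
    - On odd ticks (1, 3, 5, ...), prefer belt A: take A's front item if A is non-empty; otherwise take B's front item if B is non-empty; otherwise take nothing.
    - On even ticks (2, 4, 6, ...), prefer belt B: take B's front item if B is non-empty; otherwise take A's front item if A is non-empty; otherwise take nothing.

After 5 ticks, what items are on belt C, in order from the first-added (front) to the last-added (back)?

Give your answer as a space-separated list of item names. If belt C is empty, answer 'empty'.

Tick 1: prefer A, take crate from A; A=[quill,bolt,hinge] B=[iron,peg] C=[crate]
Tick 2: prefer B, take iron from B; A=[quill,bolt,hinge] B=[peg] C=[crate,iron]
Tick 3: prefer A, take quill from A; A=[bolt,hinge] B=[peg] C=[crate,iron,quill]
Tick 4: prefer B, take peg from B; A=[bolt,hinge] B=[-] C=[crate,iron,quill,peg]
Tick 5: prefer A, take bolt from A; A=[hinge] B=[-] C=[crate,iron,quill,peg,bolt]

Answer: crate iron quill peg bolt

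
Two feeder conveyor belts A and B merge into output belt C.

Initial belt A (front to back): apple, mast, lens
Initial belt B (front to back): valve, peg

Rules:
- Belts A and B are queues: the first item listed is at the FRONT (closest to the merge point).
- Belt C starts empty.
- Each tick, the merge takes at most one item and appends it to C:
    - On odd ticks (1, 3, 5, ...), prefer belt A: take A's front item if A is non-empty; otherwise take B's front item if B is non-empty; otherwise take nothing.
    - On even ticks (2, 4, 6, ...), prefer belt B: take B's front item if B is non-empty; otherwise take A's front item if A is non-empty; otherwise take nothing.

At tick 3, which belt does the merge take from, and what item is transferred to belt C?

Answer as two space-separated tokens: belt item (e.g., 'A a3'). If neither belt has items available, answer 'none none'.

Tick 1: prefer A, take apple from A; A=[mast,lens] B=[valve,peg] C=[apple]
Tick 2: prefer B, take valve from B; A=[mast,lens] B=[peg] C=[apple,valve]
Tick 3: prefer A, take mast from A; A=[lens] B=[peg] C=[apple,valve,mast]

Answer: A mast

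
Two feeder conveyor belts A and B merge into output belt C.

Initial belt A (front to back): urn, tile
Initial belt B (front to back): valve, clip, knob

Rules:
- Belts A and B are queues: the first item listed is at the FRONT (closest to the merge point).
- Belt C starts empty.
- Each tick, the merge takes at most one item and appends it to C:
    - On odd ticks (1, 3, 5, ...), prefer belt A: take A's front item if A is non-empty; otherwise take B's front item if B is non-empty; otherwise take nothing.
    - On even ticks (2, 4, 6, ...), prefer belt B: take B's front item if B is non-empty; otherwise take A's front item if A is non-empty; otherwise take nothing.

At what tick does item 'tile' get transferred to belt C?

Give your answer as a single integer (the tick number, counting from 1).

Answer: 3

Derivation:
Tick 1: prefer A, take urn from A; A=[tile] B=[valve,clip,knob] C=[urn]
Tick 2: prefer B, take valve from B; A=[tile] B=[clip,knob] C=[urn,valve]
Tick 3: prefer A, take tile from A; A=[-] B=[clip,knob] C=[urn,valve,tile]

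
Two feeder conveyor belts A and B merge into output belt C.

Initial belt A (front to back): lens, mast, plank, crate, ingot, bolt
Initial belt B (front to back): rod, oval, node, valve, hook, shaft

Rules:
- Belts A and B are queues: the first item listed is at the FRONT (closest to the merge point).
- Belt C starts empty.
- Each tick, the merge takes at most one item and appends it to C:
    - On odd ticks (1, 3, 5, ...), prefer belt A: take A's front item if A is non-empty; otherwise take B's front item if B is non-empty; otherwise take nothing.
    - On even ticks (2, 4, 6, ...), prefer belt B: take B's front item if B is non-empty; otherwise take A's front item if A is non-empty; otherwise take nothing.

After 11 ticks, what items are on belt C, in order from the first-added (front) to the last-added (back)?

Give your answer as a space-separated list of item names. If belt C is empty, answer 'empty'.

Answer: lens rod mast oval plank node crate valve ingot hook bolt

Derivation:
Tick 1: prefer A, take lens from A; A=[mast,plank,crate,ingot,bolt] B=[rod,oval,node,valve,hook,shaft] C=[lens]
Tick 2: prefer B, take rod from B; A=[mast,plank,crate,ingot,bolt] B=[oval,node,valve,hook,shaft] C=[lens,rod]
Tick 3: prefer A, take mast from A; A=[plank,crate,ingot,bolt] B=[oval,node,valve,hook,shaft] C=[lens,rod,mast]
Tick 4: prefer B, take oval from B; A=[plank,crate,ingot,bolt] B=[node,valve,hook,shaft] C=[lens,rod,mast,oval]
Tick 5: prefer A, take plank from A; A=[crate,ingot,bolt] B=[node,valve,hook,shaft] C=[lens,rod,mast,oval,plank]
Tick 6: prefer B, take node from B; A=[crate,ingot,bolt] B=[valve,hook,shaft] C=[lens,rod,mast,oval,plank,node]
Tick 7: prefer A, take crate from A; A=[ingot,bolt] B=[valve,hook,shaft] C=[lens,rod,mast,oval,plank,node,crate]
Tick 8: prefer B, take valve from B; A=[ingot,bolt] B=[hook,shaft] C=[lens,rod,mast,oval,plank,node,crate,valve]
Tick 9: prefer A, take ingot from A; A=[bolt] B=[hook,shaft] C=[lens,rod,mast,oval,plank,node,crate,valve,ingot]
Tick 10: prefer B, take hook from B; A=[bolt] B=[shaft] C=[lens,rod,mast,oval,plank,node,crate,valve,ingot,hook]
Tick 11: prefer A, take bolt from A; A=[-] B=[shaft] C=[lens,rod,mast,oval,plank,node,crate,valve,ingot,hook,bolt]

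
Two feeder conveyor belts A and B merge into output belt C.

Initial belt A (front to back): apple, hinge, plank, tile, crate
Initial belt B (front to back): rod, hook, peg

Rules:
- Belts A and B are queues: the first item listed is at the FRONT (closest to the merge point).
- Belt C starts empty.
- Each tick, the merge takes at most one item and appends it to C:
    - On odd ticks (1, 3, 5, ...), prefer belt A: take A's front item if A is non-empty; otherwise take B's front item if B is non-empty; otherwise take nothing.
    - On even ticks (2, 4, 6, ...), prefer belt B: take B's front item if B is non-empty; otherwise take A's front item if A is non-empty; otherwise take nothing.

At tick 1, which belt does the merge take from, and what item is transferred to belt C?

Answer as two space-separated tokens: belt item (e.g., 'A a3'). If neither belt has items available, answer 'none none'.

Tick 1: prefer A, take apple from A; A=[hinge,plank,tile,crate] B=[rod,hook,peg] C=[apple]

Answer: A apple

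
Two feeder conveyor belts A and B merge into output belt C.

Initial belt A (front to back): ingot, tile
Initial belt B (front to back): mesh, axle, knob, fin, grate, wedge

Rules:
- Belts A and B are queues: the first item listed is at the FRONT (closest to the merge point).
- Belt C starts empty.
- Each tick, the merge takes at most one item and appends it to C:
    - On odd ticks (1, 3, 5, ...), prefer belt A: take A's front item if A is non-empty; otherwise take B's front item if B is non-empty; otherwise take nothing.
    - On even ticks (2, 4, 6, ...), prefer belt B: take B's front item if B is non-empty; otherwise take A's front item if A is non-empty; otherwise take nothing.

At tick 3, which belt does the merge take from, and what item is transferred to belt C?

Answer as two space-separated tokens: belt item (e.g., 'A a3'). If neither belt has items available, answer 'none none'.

Tick 1: prefer A, take ingot from A; A=[tile] B=[mesh,axle,knob,fin,grate,wedge] C=[ingot]
Tick 2: prefer B, take mesh from B; A=[tile] B=[axle,knob,fin,grate,wedge] C=[ingot,mesh]
Tick 3: prefer A, take tile from A; A=[-] B=[axle,knob,fin,grate,wedge] C=[ingot,mesh,tile]

Answer: A tile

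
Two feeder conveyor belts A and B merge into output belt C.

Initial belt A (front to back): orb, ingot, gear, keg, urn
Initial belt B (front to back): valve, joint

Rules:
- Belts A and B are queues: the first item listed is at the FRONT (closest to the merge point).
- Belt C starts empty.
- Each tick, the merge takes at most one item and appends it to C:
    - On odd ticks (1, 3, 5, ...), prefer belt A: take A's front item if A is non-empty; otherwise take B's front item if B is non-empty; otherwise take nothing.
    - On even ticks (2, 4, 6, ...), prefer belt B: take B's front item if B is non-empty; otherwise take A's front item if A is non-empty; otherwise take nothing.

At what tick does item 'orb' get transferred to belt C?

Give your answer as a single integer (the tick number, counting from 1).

Tick 1: prefer A, take orb from A; A=[ingot,gear,keg,urn] B=[valve,joint] C=[orb]

Answer: 1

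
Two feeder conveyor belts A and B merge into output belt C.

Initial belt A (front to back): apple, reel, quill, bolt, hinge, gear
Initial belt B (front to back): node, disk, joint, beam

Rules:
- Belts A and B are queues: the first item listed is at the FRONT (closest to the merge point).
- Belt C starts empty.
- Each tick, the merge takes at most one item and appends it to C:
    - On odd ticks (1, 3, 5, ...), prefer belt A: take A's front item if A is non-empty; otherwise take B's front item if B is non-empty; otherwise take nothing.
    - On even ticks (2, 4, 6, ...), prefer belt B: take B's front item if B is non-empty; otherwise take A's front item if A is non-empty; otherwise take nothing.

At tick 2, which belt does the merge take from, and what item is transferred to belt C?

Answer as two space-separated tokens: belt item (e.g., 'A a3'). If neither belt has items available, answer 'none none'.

Tick 1: prefer A, take apple from A; A=[reel,quill,bolt,hinge,gear] B=[node,disk,joint,beam] C=[apple]
Tick 2: prefer B, take node from B; A=[reel,quill,bolt,hinge,gear] B=[disk,joint,beam] C=[apple,node]

Answer: B node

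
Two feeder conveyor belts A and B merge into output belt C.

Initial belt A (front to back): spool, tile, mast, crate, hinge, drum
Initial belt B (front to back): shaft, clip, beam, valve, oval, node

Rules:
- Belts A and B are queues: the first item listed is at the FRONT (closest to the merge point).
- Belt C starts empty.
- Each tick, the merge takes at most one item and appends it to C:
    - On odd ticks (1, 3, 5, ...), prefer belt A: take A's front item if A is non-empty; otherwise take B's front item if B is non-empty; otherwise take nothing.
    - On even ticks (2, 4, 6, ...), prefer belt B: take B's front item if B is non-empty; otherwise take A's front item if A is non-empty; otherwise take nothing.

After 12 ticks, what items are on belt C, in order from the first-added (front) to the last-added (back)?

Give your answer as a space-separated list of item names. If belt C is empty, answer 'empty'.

Answer: spool shaft tile clip mast beam crate valve hinge oval drum node

Derivation:
Tick 1: prefer A, take spool from A; A=[tile,mast,crate,hinge,drum] B=[shaft,clip,beam,valve,oval,node] C=[spool]
Tick 2: prefer B, take shaft from B; A=[tile,mast,crate,hinge,drum] B=[clip,beam,valve,oval,node] C=[spool,shaft]
Tick 3: prefer A, take tile from A; A=[mast,crate,hinge,drum] B=[clip,beam,valve,oval,node] C=[spool,shaft,tile]
Tick 4: prefer B, take clip from B; A=[mast,crate,hinge,drum] B=[beam,valve,oval,node] C=[spool,shaft,tile,clip]
Tick 5: prefer A, take mast from A; A=[crate,hinge,drum] B=[beam,valve,oval,node] C=[spool,shaft,tile,clip,mast]
Tick 6: prefer B, take beam from B; A=[crate,hinge,drum] B=[valve,oval,node] C=[spool,shaft,tile,clip,mast,beam]
Tick 7: prefer A, take crate from A; A=[hinge,drum] B=[valve,oval,node] C=[spool,shaft,tile,clip,mast,beam,crate]
Tick 8: prefer B, take valve from B; A=[hinge,drum] B=[oval,node] C=[spool,shaft,tile,clip,mast,beam,crate,valve]
Tick 9: prefer A, take hinge from A; A=[drum] B=[oval,node] C=[spool,shaft,tile,clip,mast,beam,crate,valve,hinge]
Tick 10: prefer B, take oval from B; A=[drum] B=[node] C=[spool,shaft,tile,clip,mast,beam,crate,valve,hinge,oval]
Tick 11: prefer A, take drum from A; A=[-] B=[node] C=[spool,shaft,tile,clip,mast,beam,crate,valve,hinge,oval,drum]
Tick 12: prefer B, take node from B; A=[-] B=[-] C=[spool,shaft,tile,clip,mast,beam,crate,valve,hinge,oval,drum,node]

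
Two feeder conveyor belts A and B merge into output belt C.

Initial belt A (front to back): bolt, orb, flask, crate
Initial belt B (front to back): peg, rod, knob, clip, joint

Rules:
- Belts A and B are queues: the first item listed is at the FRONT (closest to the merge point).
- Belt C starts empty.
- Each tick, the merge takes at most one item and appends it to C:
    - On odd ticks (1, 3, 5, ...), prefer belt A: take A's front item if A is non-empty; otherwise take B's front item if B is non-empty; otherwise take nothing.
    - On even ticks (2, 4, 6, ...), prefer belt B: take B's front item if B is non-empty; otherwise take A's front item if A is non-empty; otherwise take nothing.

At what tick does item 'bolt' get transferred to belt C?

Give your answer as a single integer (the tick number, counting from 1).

Answer: 1

Derivation:
Tick 1: prefer A, take bolt from A; A=[orb,flask,crate] B=[peg,rod,knob,clip,joint] C=[bolt]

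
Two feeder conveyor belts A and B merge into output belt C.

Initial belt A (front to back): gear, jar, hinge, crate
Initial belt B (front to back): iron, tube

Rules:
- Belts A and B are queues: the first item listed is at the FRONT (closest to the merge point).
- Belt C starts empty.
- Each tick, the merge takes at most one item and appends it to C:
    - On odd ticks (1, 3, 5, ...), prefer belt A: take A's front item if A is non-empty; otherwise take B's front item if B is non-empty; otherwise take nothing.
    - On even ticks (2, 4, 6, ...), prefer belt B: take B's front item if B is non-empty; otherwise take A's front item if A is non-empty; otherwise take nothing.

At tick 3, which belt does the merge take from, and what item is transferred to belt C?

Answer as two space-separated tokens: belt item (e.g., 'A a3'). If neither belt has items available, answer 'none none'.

Tick 1: prefer A, take gear from A; A=[jar,hinge,crate] B=[iron,tube] C=[gear]
Tick 2: prefer B, take iron from B; A=[jar,hinge,crate] B=[tube] C=[gear,iron]
Tick 3: prefer A, take jar from A; A=[hinge,crate] B=[tube] C=[gear,iron,jar]

Answer: A jar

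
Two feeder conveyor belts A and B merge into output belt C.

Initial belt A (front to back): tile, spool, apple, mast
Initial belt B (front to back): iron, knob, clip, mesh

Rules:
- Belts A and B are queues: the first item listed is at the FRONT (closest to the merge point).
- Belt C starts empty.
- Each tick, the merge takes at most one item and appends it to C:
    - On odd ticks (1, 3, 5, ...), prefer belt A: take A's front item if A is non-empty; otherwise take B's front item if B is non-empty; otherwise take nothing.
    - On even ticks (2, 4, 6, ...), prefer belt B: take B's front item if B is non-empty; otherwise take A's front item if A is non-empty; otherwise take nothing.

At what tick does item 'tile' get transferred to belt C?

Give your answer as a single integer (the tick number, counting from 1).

Tick 1: prefer A, take tile from A; A=[spool,apple,mast] B=[iron,knob,clip,mesh] C=[tile]

Answer: 1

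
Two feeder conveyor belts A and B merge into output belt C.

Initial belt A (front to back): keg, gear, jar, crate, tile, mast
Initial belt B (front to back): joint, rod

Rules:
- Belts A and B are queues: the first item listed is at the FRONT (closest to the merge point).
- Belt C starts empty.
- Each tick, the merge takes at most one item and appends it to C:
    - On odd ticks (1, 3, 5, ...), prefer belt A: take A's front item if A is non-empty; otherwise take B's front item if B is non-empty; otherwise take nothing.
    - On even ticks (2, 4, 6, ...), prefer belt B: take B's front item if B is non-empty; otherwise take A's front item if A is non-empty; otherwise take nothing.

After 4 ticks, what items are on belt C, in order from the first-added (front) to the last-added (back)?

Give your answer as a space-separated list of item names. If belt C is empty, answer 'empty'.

Tick 1: prefer A, take keg from A; A=[gear,jar,crate,tile,mast] B=[joint,rod] C=[keg]
Tick 2: prefer B, take joint from B; A=[gear,jar,crate,tile,mast] B=[rod] C=[keg,joint]
Tick 3: prefer A, take gear from A; A=[jar,crate,tile,mast] B=[rod] C=[keg,joint,gear]
Tick 4: prefer B, take rod from B; A=[jar,crate,tile,mast] B=[-] C=[keg,joint,gear,rod]

Answer: keg joint gear rod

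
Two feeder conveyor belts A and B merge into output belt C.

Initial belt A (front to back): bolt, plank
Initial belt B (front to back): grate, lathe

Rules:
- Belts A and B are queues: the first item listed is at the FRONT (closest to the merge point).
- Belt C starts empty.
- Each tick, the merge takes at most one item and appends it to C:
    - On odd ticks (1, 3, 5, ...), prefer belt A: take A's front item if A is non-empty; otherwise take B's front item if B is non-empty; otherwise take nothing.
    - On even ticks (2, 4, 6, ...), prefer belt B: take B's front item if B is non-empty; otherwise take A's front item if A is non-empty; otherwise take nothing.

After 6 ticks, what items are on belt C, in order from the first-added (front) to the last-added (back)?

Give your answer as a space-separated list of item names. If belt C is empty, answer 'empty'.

Answer: bolt grate plank lathe

Derivation:
Tick 1: prefer A, take bolt from A; A=[plank] B=[grate,lathe] C=[bolt]
Tick 2: prefer B, take grate from B; A=[plank] B=[lathe] C=[bolt,grate]
Tick 3: prefer A, take plank from A; A=[-] B=[lathe] C=[bolt,grate,plank]
Tick 4: prefer B, take lathe from B; A=[-] B=[-] C=[bolt,grate,plank,lathe]
Tick 5: prefer A, both empty, nothing taken; A=[-] B=[-] C=[bolt,grate,plank,lathe]
Tick 6: prefer B, both empty, nothing taken; A=[-] B=[-] C=[bolt,grate,plank,lathe]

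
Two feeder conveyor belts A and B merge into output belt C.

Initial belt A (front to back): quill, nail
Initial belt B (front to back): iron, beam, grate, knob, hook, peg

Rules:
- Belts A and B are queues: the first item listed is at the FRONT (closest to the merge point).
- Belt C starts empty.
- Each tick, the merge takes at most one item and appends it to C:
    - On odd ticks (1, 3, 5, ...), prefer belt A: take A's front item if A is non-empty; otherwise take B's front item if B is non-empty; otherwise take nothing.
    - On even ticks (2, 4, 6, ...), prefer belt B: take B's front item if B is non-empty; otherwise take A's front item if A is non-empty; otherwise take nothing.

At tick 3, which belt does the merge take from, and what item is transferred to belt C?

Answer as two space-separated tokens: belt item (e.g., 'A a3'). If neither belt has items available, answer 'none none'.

Tick 1: prefer A, take quill from A; A=[nail] B=[iron,beam,grate,knob,hook,peg] C=[quill]
Tick 2: prefer B, take iron from B; A=[nail] B=[beam,grate,knob,hook,peg] C=[quill,iron]
Tick 3: prefer A, take nail from A; A=[-] B=[beam,grate,knob,hook,peg] C=[quill,iron,nail]

Answer: A nail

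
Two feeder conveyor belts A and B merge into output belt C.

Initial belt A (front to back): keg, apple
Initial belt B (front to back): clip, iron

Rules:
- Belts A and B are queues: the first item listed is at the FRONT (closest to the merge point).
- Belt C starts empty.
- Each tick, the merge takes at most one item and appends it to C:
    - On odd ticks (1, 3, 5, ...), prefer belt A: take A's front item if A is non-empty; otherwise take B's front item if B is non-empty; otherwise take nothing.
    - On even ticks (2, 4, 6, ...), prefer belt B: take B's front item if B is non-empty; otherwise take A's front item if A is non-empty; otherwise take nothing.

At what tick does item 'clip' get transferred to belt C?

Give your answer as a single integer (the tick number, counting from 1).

Tick 1: prefer A, take keg from A; A=[apple] B=[clip,iron] C=[keg]
Tick 2: prefer B, take clip from B; A=[apple] B=[iron] C=[keg,clip]

Answer: 2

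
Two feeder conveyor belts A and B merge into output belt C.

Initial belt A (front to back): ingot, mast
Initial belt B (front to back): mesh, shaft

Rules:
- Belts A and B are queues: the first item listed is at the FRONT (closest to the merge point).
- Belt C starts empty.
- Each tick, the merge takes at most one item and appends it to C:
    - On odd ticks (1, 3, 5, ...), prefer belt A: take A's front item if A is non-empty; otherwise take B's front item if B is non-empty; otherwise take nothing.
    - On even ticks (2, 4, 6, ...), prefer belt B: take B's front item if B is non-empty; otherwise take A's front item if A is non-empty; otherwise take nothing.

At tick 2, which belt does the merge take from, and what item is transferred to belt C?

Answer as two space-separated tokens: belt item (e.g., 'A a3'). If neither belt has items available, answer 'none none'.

Answer: B mesh

Derivation:
Tick 1: prefer A, take ingot from A; A=[mast] B=[mesh,shaft] C=[ingot]
Tick 2: prefer B, take mesh from B; A=[mast] B=[shaft] C=[ingot,mesh]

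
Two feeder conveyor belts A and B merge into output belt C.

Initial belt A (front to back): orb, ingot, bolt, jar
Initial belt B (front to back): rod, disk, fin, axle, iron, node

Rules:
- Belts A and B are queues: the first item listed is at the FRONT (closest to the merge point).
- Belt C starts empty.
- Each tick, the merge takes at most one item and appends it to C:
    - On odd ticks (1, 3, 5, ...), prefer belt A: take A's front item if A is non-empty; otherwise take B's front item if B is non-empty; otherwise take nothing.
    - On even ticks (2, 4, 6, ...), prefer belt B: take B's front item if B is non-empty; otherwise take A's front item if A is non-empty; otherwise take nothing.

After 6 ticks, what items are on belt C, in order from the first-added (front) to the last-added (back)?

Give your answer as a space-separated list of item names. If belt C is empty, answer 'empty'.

Answer: orb rod ingot disk bolt fin

Derivation:
Tick 1: prefer A, take orb from A; A=[ingot,bolt,jar] B=[rod,disk,fin,axle,iron,node] C=[orb]
Tick 2: prefer B, take rod from B; A=[ingot,bolt,jar] B=[disk,fin,axle,iron,node] C=[orb,rod]
Tick 3: prefer A, take ingot from A; A=[bolt,jar] B=[disk,fin,axle,iron,node] C=[orb,rod,ingot]
Tick 4: prefer B, take disk from B; A=[bolt,jar] B=[fin,axle,iron,node] C=[orb,rod,ingot,disk]
Tick 5: prefer A, take bolt from A; A=[jar] B=[fin,axle,iron,node] C=[orb,rod,ingot,disk,bolt]
Tick 6: prefer B, take fin from B; A=[jar] B=[axle,iron,node] C=[orb,rod,ingot,disk,bolt,fin]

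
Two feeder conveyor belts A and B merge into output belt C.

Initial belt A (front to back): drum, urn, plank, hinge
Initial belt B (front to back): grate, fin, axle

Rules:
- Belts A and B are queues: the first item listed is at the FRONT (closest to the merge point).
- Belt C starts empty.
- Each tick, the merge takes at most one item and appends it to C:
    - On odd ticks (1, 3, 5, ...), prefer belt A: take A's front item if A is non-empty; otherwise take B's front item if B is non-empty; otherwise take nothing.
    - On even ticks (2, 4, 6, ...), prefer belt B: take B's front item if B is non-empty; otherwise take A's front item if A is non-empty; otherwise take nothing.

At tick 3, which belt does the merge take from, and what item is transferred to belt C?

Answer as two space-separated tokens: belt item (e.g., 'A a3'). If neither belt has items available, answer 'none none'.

Tick 1: prefer A, take drum from A; A=[urn,plank,hinge] B=[grate,fin,axle] C=[drum]
Tick 2: prefer B, take grate from B; A=[urn,plank,hinge] B=[fin,axle] C=[drum,grate]
Tick 3: prefer A, take urn from A; A=[plank,hinge] B=[fin,axle] C=[drum,grate,urn]

Answer: A urn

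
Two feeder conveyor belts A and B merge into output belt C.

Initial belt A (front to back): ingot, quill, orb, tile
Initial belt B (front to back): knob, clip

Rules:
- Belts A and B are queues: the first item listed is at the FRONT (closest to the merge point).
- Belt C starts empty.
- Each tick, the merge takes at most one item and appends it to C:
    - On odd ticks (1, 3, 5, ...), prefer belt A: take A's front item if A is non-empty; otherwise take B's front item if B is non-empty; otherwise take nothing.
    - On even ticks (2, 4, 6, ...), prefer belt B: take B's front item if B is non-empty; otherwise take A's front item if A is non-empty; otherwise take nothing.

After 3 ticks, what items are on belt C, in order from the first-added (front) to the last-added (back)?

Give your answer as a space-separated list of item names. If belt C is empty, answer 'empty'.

Answer: ingot knob quill

Derivation:
Tick 1: prefer A, take ingot from A; A=[quill,orb,tile] B=[knob,clip] C=[ingot]
Tick 2: prefer B, take knob from B; A=[quill,orb,tile] B=[clip] C=[ingot,knob]
Tick 3: prefer A, take quill from A; A=[orb,tile] B=[clip] C=[ingot,knob,quill]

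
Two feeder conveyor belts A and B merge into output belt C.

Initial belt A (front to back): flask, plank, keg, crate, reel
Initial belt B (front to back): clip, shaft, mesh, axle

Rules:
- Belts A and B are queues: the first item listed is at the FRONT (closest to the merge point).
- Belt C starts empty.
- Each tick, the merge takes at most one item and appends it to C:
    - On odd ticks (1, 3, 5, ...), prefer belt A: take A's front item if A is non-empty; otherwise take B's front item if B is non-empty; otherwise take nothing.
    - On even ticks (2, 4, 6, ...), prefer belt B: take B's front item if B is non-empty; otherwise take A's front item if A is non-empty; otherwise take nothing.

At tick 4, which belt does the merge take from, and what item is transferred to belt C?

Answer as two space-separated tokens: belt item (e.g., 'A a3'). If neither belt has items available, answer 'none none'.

Tick 1: prefer A, take flask from A; A=[plank,keg,crate,reel] B=[clip,shaft,mesh,axle] C=[flask]
Tick 2: prefer B, take clip from B; A=[plank,keg,crate,reel] B=[shaft,mesh,axle] C=[flask,clip]
Tick 3: prefer A, take plank from A; A=[keg,crate,reel] B=[shaft,mesh,axle] C=[flask,clip,plank]
Tick 4: prefer B, take shaft from B; A=[keg,crate,reel] B=[mesh,axle] C=[flask,clip,plank,shaft]

Answer: B shaft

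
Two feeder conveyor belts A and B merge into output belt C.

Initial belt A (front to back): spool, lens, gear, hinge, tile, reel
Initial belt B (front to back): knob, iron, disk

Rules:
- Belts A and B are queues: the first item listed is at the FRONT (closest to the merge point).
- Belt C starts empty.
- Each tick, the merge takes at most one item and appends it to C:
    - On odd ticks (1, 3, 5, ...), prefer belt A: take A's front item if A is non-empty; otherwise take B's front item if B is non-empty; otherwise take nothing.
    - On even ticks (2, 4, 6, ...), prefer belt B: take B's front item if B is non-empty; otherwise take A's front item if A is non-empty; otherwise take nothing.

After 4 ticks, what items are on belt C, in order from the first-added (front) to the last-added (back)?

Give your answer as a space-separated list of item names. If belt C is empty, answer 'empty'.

Answer: spool knob lens iron

Derivation:
Tick 1: prefer A, take spool from A; A=[lens,gear,hinge,tile,reel] B=[knob,iron,disk] C=[spool]
Tick 2: prefer B, take knob from B; A=[lens,gear,hinge,tile,reel] B=[iron,disk] C=[spool,knob]
Tick 3: prefer A, take lens from A; A=[gear,hinge,tile,reel] B=[iron,disk] C=[spool,knob,lens]
Tick 4: prefer B, take iron from B; A=[gear,hinge,tile,reel] B=[disk] C=[spool,knob,lens,iron]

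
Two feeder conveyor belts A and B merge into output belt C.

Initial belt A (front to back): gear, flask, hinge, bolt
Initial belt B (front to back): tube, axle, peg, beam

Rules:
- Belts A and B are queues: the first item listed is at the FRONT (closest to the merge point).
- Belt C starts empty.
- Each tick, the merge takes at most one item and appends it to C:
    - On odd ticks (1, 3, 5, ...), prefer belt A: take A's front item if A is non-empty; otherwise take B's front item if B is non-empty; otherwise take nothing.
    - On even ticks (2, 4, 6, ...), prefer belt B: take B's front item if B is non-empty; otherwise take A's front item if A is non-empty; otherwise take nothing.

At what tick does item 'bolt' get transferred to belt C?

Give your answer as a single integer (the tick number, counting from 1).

Answer: 7

Derivation:
Tick 1: prefer A, take gear from A; A=[flask,hinge,bolt] B=[tube,axle,peg,beam] C=[gear]
Tick 2: prefer B, take tube from B; A=[flask,hinge,bolt] B=[axle,peg,beam] C=[gear,tube]
Tick 3: prefer A, take flask from A; A=[hinge,bolt] B=[axle,peg,beam] C=[gear,tube,flask]
Tick 4: prefer B, take axle from B; A=[hinge,bolt] B=[peg,beam] C=[gear,tube,flask,axle]
Tick 5: prefer A, take hinge from A; A=[bolt] B=[peg,beam] C=[gear,tube,flask,axle,hinge]
Tick 6: prefer B, take peg from B; A=[bolt] B=[beam] C=[gear,tube,flask,axle,hinge,peg]
Tick 7: prefer A, take bolt from A; A=[-] B=[beam] C=[gear,tube,flask,axle,hinge,peg,bolt]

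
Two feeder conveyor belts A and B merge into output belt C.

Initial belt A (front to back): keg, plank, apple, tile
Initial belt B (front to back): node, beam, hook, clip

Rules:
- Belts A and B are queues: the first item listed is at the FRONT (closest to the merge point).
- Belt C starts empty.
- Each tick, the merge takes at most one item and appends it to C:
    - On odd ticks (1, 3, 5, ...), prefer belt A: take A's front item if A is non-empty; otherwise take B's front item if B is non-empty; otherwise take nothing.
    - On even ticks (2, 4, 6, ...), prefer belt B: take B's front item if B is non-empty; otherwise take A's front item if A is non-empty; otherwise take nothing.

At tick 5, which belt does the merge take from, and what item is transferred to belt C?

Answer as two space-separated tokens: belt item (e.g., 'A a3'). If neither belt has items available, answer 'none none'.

Answer: A apple

Derivation:
Tick 1: prefer A, take keg from A; A=[plank,apple,tile] B=[node,beam,hook,clip] C=[keg]
Tick 2: prefer B, take node from B; A=[plank,apple,tile] B=[beam,hook,clip] C=[keg,node]
Tick 3: prefer A, take plank from A; A=[apple,tile] B=[beam,hook,clip] C=[keg,node,plank]
Tick 4: prefer B, take beam from B; A=[apple,tile] B=[hook,clip] C=[keg,node,plank,beam]
Tick 5: prefer A, take apple from A; A=[tile] B=[hook,clip] C=[keg,node,plank,beam,apple]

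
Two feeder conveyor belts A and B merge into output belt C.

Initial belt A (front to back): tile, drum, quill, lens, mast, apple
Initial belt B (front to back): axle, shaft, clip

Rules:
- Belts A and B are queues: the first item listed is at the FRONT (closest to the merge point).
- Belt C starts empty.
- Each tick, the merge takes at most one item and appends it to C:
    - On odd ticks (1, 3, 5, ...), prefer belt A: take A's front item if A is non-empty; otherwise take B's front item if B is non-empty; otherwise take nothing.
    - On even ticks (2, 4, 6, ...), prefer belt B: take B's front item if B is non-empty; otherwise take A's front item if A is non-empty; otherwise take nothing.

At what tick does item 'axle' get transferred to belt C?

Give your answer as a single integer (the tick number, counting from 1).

Tick 1: prefer A, take tile from A; A=[drum,quill,lens,mast,apple] B=[axle,shaft,clip] C=[tile]
Tick 2: prefer B, take axle from B; A=[drum,quill,lens,mast,apple] B=[shaft,clip] C=[tile,axle]

Answer: 2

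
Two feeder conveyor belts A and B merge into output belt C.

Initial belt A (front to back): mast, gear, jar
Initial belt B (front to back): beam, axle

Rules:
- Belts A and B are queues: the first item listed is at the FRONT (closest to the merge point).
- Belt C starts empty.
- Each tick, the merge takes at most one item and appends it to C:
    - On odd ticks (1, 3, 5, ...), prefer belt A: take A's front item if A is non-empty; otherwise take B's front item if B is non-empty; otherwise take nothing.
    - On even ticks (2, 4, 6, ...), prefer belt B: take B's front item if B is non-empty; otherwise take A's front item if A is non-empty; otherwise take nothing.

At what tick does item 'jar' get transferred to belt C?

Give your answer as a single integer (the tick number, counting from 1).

Tick 1: prefer A, take mast from A; A=[gear,jar] B=[beam,axle] C=[mast]
Tick 2: prefer B, take beam from B; A=[gear,jar] B=[axle] C=[mast,beam]
Tick 3: prefer A, take gear from A; A=[jar] B=[axle] C=[mast,beam,gear]
Tick 4: prefer B, take axle from B; A=[jar] B=[-] C=[mast,beam,gear,axle]
Tick 5: prefer A, take jar from A; A=[-] B=[-] C=[mast,beam,gear,axle,jar]

Answer: 5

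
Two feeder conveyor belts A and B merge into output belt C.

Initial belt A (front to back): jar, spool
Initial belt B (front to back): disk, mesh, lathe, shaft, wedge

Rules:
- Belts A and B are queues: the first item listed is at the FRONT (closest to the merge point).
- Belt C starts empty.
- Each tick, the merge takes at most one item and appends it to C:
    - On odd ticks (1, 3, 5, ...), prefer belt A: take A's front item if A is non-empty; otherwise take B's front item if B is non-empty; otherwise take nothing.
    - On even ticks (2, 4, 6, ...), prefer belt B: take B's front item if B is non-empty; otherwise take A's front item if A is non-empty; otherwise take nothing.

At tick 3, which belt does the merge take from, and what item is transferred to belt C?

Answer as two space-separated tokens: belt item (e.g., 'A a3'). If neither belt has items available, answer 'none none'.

Tick 1: prefer A, take jar from A; A=[spool] B=[disk,mesh,lathe,shaft,wedge] C=[jar]
Tick 2: prefer B, take disk from B; A=[spool] B=[mesh,lathe,shaft,wedge] C=[jar,disk]
Tick 3: prefer A, take spool from A; A=[-] B=[mesh,lathe,shaft,wedge] C=[jar,disk,spool]

Answer: A spool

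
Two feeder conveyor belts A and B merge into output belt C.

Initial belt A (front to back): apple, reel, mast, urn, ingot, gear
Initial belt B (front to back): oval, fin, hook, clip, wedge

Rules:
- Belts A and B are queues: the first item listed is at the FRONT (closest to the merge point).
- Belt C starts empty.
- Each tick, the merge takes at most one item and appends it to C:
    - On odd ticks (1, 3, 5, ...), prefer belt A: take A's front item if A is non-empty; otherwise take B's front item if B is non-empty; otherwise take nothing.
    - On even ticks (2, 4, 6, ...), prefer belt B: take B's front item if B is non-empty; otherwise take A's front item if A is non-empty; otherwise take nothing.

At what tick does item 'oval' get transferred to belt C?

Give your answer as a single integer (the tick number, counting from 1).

Tick 1: prefer A, take apple from A; A=[reel,mast,urn,ingot,gear] B=[oval,fin,hook,clip,wedge] C=[apple]
Tick 2: prefer B, take oval from B; A=[reel,mast,urn,ingot,gear] B=[fin,hook,clip,wedge] C=[apple,oval]

Answer: 2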